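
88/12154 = 44/6077 = 0.01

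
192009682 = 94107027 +97902655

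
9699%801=87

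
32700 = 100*327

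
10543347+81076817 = 91620164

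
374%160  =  54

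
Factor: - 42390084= - 2^2*3^1*11^1 * 59^1*5443^1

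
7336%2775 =1786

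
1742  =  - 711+2453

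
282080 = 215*1312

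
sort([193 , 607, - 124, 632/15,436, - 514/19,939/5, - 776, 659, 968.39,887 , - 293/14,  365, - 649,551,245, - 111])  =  [ - 776, - 649, - 124, - 111, - 514/19, - 293/14, 632/15 , 939/5, 193,245,  365,436,551, 607, 659, 887 , 968.39]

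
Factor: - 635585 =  - 5^1 * 317^1*401^1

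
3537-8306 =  - 4769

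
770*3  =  2310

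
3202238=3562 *899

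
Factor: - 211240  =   - 2^3*5^1*5281^1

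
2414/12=1207/6 = 201.17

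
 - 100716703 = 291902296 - 392618999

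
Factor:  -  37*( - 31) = 31^1*37^1 = 1147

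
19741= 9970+9771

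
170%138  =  32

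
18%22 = 18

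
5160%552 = 192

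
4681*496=2321776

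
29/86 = 29/86  =  0.34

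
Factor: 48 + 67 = 5^1*23^1 = 115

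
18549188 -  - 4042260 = 22591448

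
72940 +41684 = 114624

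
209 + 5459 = 5668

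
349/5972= 349/5972=0.06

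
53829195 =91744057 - 37914862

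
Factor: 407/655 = 5^(- 1 )*11^1*37^1*131^( - 1 ) 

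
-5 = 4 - 9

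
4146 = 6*691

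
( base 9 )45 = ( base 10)41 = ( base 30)1b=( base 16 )29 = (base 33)18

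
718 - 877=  - 159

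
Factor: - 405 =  - 3^4*5^1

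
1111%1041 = 70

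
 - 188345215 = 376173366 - 564518581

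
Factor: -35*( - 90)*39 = 2^1*3^3*5^2  *7^1*13^1 = 122850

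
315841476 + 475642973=791484449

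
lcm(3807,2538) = 7614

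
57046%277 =261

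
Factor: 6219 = 3^2*691^1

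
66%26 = 14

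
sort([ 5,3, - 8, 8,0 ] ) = [ - 8,0,3,5,  8]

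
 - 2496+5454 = 2958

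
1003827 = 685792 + 318035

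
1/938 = 1/938= 0.00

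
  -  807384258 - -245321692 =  - 562062566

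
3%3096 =3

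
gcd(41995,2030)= 5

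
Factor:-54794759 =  - 2963^1*18493^1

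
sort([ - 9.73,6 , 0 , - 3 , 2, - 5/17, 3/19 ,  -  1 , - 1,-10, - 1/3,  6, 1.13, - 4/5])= [ - 10, - 9.73 ,-3  , - 1, -1, - 4/5, - 1/3, - 5/17,0, 3/19,  1.13, 2 , 6,6] 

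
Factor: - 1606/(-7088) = 803/3544  =  2^ (-3 )*11^1* 73^1 * 443^(-1)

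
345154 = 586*589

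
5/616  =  5/616  =  0.01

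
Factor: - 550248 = - 2^3*3^1*101^1*227^1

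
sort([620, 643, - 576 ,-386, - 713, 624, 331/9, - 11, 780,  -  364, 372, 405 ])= [ - 713 , - 576, - 386, -364, - 11,331/9, 372,405, 620,624, 643, 780]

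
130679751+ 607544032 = 738223783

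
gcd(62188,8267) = 7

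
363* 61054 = 22162602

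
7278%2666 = 1946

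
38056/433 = 87 + 385/433  =  87.89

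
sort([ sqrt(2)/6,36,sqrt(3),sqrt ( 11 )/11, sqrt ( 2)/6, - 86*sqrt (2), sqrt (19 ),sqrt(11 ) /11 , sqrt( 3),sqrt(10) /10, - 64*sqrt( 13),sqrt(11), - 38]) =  [ - 64 * sqrt(13 ),  -  86*sqrt( 2), - 38,sqrt(2)/6 , sqrt(2) /6, sqrt( 11 ) /11,sqrt( 11) /11, sqrt(10)/10 , sqrt(3),  sqrt ( 3),sqrt(11),sqrt(19),36]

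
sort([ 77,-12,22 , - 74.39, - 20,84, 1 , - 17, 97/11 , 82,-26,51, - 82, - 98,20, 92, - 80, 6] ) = [ - 98 ,-82,  -  80, - 74.39, - 26, - 20, - 17, - 12,1, 6 , 97/11,20, 22, 51, 77, 82 , 84,92]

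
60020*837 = 50236740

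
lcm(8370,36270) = 108810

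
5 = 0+5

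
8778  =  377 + 8401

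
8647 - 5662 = 2985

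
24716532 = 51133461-26416929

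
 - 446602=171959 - 618561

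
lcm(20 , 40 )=40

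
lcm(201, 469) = 1407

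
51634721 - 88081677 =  - 36446956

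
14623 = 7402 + 7221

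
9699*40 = 387960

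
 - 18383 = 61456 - 79839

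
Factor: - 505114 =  - 2^1 *31^1*8147^1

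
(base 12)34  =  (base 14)2c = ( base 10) 40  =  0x28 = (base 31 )19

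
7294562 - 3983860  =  3310702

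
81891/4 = 20472 + 3/4  =  20472.75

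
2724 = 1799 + 925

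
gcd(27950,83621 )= 1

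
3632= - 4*( - 908 ) 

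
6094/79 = 77+11/79 =77.14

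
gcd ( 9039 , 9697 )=1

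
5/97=5/97 = 0.05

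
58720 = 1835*32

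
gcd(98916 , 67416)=12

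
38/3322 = 19/1661  =  0.01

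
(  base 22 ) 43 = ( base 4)1123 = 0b1011011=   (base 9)111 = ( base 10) 91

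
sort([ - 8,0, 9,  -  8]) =[-8, - 8,0,9]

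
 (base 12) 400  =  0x240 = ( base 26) m4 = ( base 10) 576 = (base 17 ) 1gf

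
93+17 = 110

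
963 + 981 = 1944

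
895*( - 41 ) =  - 36695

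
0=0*2418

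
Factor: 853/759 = 3^( - 1 )*11^( - 1 )* 23^(- 1 )*853^1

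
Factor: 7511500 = 2^2*5^3*83^1*181^1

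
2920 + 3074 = 5994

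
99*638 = 63162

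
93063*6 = 558378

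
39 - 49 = -10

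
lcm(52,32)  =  416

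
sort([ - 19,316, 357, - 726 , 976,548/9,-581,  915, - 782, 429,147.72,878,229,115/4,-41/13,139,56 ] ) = [ - 782, - 726,  -  581, - 19, - 41/13,115/4,56,  548/9,139,147.72, 229,316,357, 429,  878, 915,976 ]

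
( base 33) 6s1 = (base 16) 1D23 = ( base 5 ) 214314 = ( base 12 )4397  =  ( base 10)7459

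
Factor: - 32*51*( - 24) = 39168 = 2^8*3^2*17^1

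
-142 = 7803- 7945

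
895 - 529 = 366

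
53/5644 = 53/5644 = 0.01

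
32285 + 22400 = 54685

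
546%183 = 180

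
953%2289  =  953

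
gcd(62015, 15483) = 1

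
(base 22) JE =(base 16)1b0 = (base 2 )110110000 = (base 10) 432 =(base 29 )EQ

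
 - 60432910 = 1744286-62177196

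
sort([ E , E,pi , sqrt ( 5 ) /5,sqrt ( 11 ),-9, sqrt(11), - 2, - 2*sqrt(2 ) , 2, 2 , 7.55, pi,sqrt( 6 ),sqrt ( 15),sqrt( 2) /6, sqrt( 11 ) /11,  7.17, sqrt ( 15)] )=[-9 , - 2*sqrt(2 ),  -  2 , sqrt( 2 ) /6, sqrt ( 11 ) /11, sqrt(5) /5, 2,2, sqrt ( 6 ),E,E,  pi , pi , sqrt( 11),sqrt( 11), sqrt( 15 ), sqrt( 15) , 7.17,  7.55]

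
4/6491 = 4/6491 = 0.00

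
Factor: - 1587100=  - 2^2*5^2 * 59^1*269^1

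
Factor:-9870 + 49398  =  2^3 * 3^4*61^1= 39528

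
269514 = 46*5859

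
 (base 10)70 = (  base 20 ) 3A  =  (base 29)2c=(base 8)106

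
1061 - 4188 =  - 3127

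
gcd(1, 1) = 1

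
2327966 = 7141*326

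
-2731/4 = - 683+1/4 = - 682.75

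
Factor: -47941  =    -  191^1*251^1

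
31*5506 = 170686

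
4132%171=28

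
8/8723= 8/8723= 0.00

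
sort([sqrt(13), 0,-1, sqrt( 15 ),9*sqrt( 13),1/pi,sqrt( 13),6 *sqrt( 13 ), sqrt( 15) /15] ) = [ - 1,  0, sqrt(15)/15,1/pi, sqrt (13),sqrt( 13 ), sqrt( 15), 6 * sqrt( 13),  9*sqrt(13 ) ] 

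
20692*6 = 124152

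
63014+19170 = 82184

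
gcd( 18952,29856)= 8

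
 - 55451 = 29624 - 85075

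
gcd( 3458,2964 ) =494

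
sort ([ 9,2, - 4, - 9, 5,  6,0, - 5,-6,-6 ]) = [-9, - 6, - 6, - 5,-4, 0 , 2 , 5,6 , 9]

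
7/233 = 7/233= 0.03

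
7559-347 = 7212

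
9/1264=9/1264 = 0.01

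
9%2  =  1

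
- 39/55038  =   - 13/18346 = - 0.00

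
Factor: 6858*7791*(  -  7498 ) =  - 2^2 * 3^4 * 7^2*23^1 * 53^1 * 127^1*163^1 = - 400623223644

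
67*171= 11457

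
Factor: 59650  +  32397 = 83^1*1109^1 = 92047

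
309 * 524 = 161916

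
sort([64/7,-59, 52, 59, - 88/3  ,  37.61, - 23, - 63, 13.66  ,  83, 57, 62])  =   [ - 63, - 59 ,  -  88/3 , - 23,64/7, 13.66, 37.61 , 52 , 57,59, 62,83 ]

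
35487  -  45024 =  -9537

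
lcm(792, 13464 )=13464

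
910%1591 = 910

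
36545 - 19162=17383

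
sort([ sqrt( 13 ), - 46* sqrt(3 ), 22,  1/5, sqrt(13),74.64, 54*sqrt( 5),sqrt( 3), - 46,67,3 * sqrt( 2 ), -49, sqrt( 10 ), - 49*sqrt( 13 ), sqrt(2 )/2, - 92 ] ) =[  -  49*sqrt( 13 ), - 92 , - 46*sqrt( 3), - 49,-46, 1/5,  sqrt( 2 ) /2,sqrt( 3 ),sqrt (10), sqrt(13 ),sqrt( 13 ), 3*sqrt(2),  22, 67, 74.64 , 54*sqrt (5 )] 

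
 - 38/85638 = -1+42800/42819 = - 0.00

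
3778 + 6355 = 10133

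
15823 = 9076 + 6747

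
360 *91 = 32760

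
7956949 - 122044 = 7834905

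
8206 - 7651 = 555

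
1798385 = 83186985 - 81388600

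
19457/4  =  19457/4= 4864.25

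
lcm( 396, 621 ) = 27324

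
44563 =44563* 1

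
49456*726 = 35905056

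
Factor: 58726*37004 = 2^3 * 11^1*29^2*29363^1=2173096904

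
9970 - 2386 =7584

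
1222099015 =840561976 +381537039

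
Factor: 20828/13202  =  254/161=2^1*7^( - 1 ) * 23^ ( - 1 ) * 127^1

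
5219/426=5219/426 =12.25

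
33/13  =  2  +  7/13 = 2.54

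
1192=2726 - 1534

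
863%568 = 295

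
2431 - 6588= - 4157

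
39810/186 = 214 + 1/31= 214.03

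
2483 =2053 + 430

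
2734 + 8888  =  11622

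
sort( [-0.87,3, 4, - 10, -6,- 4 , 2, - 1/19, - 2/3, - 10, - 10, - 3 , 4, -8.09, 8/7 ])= [-10, - 10, - 10, - 8.09,-6,-4, - 3, - 0.87 ,-2/3,  -  1/19, 8/7,  2,  3,4, 4] 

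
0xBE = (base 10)190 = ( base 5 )1230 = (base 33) 5P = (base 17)B3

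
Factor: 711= 3^2* 79^1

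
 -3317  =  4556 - 7873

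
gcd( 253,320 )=1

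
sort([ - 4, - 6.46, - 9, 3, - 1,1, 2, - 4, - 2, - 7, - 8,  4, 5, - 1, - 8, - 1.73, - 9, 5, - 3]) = [ - 9, - 9, - 8, - 8, - 7 , - 6.46,-4, - 4, - 3, - 2, - 1.73, - 1, - 1, 1,  2,3, 4, 5,5 ]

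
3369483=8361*403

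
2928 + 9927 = 12855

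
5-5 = 0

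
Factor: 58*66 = 3828 = 2^2*3^1*11^1*29^1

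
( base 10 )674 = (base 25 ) 11o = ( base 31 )ln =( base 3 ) 220222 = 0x2a2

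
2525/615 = 505/123 = 4.11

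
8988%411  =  357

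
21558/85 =21558/85 = 253.62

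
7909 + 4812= 12721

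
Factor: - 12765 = -3^1*5^1*23^1* 37^1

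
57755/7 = 8250 + 5/7 = 8250.71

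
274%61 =30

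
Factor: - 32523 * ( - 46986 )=1528125678 =2^1*3^2*37^1 * 41^1 * 191^1 *293^1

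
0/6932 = 0 = 0.00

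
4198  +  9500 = 13698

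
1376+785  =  2161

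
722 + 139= 861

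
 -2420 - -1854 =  - 566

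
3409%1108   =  85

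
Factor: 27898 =2^1*13^1* 29^1*37^1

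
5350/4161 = 5350/4161 = 1.29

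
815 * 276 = 224940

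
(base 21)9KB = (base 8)10460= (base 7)15554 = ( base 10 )4400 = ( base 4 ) 1010300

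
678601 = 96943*7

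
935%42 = 11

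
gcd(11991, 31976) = 3997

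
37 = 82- 45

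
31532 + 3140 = 34672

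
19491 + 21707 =41198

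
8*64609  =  516872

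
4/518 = 2/259 = 0.01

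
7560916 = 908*8327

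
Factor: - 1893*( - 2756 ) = 5217108  =  2^2*3^1*13^1*53^1*631^1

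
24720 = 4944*5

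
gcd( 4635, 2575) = 515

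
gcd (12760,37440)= 40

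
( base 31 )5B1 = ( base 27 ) 71h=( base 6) 35455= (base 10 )5147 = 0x141B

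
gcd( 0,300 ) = 300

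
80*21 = 1680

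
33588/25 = 1343 + 13/25 = 1343.52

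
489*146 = 71394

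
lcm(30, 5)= 30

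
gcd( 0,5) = 5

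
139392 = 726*192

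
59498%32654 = 26844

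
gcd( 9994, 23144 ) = 526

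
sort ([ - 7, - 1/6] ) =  [-7,-1/6] 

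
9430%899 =440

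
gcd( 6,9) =3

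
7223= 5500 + 1723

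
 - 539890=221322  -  761212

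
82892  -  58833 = 24059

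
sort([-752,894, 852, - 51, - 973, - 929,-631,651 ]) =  [ -973, - 929 , - 752, -631,- 51, 651,852,894] 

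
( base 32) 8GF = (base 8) 21017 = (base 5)234334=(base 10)8719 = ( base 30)9kj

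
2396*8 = 19168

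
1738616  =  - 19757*( - 88)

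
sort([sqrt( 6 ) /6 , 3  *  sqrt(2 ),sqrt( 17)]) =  [sqrt( 6)/6 , sqrt( 17 ),3*sqrt( 2 ) ]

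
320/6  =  160/3 = 53.33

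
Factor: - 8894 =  - 2^1*4447^1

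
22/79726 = 11/39863 = 0.00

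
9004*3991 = 35934964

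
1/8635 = 1/8635 =0.00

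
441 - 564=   -  123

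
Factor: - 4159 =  - 4159^1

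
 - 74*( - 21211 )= 1569614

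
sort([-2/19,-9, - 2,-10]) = [ - 10, - 9, - 2, - 2/19]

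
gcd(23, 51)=1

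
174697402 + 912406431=1087103833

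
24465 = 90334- 65869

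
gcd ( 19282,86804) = 2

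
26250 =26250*1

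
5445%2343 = 759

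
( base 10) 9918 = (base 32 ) 9lu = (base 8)23276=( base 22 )kai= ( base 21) 11a6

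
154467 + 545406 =699873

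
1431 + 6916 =8347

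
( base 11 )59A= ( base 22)1aa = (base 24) 15I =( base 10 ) 714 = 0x2CA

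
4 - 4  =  0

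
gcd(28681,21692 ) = 29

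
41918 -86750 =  - 44832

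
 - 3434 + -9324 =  - 12758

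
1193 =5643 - 4450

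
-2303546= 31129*(-74) 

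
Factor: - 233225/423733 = - 475/863 = - 5^2*19^1*863^(-1 )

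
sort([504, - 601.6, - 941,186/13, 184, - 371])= [-941,- 601.6, - 371 , 186/13,  184,504 ]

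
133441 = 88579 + 44862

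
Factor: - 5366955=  - 3^1*5^1*11^2*2957^1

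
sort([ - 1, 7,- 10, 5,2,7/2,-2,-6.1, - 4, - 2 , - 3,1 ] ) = [ - 10, - 6.1, - 4,  -  3, - 2, - 2, - 1 , 1,2,7/2, 5,7]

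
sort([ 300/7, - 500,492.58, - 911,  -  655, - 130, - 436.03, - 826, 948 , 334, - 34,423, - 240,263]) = [ - 911 , - 826, - 655, -500 ,-436.03, - 240, - 130,-34, 300/7,263 , 334,423,492.58,948 ]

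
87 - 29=58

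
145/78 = 1+67/78 = 1.86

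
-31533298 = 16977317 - 48510615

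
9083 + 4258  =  13341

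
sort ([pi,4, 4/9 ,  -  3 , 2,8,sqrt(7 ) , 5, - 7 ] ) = [-7, - 3, 4/9 , 2,sqrt( 7 )  ,  pi,4, 5 , 8]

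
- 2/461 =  - 2/461 = -  0.00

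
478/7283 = 478/7283 = 0.07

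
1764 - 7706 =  - 5942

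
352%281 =71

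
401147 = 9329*43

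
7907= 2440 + 5467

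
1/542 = 1/542 = 0.00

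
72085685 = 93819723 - 21734038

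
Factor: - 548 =  -  2^2*137^1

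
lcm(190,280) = 5320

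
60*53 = 3180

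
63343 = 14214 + 49129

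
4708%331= 74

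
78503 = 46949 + 31554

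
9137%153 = 110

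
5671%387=253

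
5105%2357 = 391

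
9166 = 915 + 8251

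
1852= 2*926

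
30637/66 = 464 +13/66 = 464.20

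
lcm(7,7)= 7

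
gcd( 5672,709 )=709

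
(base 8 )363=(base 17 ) E5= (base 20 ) C3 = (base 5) 1433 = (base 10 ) 243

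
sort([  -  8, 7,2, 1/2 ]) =[ - 8,  1/2, 2, 7]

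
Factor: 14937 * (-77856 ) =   -  2^5*3^2*13^1*383^1*811^1 = - 1162935072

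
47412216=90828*522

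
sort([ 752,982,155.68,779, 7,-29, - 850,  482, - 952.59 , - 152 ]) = [  -  952.59, - 850, - 152,- 29, 7, 155.68, 482,752,779,  982]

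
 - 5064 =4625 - 9689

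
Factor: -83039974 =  - 2^1*41519987^1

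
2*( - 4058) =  -8116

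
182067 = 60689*3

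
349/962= 349/962=0.36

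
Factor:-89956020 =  - 2^2*3^1*5^1*7^1*11^1*19471^1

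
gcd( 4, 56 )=4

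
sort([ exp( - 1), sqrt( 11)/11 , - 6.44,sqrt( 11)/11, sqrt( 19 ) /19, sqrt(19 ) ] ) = [ - 6.44, sqrt( 19)/19, sqrt(11)/11 , sqrt(11)/11,exp( - 1) , sqrt(19)] 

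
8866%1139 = 893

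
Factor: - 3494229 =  - 3^1*23^1*89^1 * 569^1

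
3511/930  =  3511/930 = 3.78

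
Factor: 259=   7^1*37^1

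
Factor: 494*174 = 2^2*3^1*13^1*19^1 * 29^1 = 85956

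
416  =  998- 582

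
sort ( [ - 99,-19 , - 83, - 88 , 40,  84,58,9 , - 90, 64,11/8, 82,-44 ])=[  -  99,-90, - 88,- 83, - 44,- 19,  11/8, 9,40, 58,  64 , 82,84] 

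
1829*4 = 7316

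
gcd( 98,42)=14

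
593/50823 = 593/50823  =  0.01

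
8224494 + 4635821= 12860315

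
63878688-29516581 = 34362107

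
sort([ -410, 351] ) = [ - 410, 351 ]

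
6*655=3930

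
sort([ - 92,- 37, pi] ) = [-92, - 37, pi]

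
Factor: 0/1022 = 0 = 0^1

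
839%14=13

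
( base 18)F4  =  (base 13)181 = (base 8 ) 422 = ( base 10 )274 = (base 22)CA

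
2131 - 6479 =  - 4348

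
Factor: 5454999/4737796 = 2^( - 2) * 3^3*7^( - 1 )*11^1*41^( - 1 )*4127^( - 1 )*18367^1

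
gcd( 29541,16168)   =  43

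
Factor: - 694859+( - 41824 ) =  - 3^1 * 245561^1 = - 736683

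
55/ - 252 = -1  +  197/252 = -0.22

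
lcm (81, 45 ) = 405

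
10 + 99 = 109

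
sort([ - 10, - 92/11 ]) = [ - 10, - 92/11]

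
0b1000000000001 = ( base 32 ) 401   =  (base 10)4097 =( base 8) 10001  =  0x1001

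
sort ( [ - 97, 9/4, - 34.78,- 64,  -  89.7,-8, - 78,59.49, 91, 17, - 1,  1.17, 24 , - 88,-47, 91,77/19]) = [ - 97, - 89.7 ,-88, - 78, - 64,- 47 , - 34.78,-8, - 1,  1.17,9/4 , 77/19,  17, 24, 59.49,91, 91 ] 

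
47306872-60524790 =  - 13217918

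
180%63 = 54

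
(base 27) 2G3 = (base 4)131211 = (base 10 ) 1893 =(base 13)b28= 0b11101100101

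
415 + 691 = 1106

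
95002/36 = 47501/18= 2638.94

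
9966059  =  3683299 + 6282760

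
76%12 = 4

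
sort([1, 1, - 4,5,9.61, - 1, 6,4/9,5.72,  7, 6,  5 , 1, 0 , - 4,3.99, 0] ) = [  -  4,  -  4, - 1, 0,0,  4/9, 1, 1,  1,3.99,5,5,5.72,6,6,7,9.61]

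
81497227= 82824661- 1327434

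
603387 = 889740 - 286353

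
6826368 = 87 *78464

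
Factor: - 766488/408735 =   -  2^3*3^( -1 )*5^ ( -1 )*31^( - 1 )*109^1 = - 872/465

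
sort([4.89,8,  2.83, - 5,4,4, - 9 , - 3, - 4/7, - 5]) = [ - 9, - 5, - 5, - 3 ,-4/7, 2.83,4 , 4,4.89,8 ]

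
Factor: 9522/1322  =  3^2*23^2*661^( - 1) = 4761/661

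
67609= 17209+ 50400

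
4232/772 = 5 + 93/193 = 5.48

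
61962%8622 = 1608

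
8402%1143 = 401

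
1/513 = 1/513 = 0.00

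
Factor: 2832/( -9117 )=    - 944/3039 = - 2^4*3^( - 1 )*59^1*1013^(  -  1 ) 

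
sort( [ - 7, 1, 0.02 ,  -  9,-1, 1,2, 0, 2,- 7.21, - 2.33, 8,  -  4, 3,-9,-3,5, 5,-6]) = [ - 9 ,-9, - 7.21,-7, - 6, - 4, - 3 ,-2.33,-1, 0, 0.02, 1,1, 2, 2, 3, 5,5,8 ]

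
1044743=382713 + 662030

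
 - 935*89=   -  83215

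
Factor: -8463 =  - 3^1*7^1*13^1 * 31^1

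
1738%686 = 366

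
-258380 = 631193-889573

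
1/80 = 1/80 = 0.01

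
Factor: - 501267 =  - 3^1*13^1*12853^1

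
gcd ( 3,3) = 3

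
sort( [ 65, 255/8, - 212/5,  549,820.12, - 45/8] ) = [ - 212/5, - 45/8, 255/8,65,549,820.12 ]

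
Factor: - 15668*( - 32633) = 2^2 * 3917^1*32633^1 = 511293844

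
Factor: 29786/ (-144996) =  - 2^ ( - 1)*3^ ( - 1)*43^( - 1)*53^1  =  -53/258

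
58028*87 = 5048436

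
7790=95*82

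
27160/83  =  327 + 19/83 = 327.23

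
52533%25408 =1717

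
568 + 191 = 759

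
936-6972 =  -6036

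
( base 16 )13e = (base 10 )318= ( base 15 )163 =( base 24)D6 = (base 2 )100111110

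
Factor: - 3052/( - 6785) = 2^2*5^ ( -1) * 7^1 * 23^( - 1)*59^ ( - 1 )*109^1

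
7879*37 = 291523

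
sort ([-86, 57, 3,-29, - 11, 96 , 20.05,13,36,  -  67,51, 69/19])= [-86, - 67, - 29  ,-11, 3,  69/19, 13, 20.05, 36,  51, 57,96 ] 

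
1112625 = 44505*25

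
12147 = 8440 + 3707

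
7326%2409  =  99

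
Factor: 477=3^2*53^1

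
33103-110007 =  - 76904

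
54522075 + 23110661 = 77632736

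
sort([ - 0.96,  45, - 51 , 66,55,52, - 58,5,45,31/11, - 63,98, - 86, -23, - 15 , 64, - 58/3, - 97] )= [ - 97,- 86, - 63,-58, -51, - 23, - 58/3, - 15, - 0.96,31/11, 5,45,45, 52,55,64,66,98]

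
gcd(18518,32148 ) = 94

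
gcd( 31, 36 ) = 1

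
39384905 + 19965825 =59350730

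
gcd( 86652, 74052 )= 36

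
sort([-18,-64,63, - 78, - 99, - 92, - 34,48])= [ - 99, - 92  , - 78, - 64, - 34, - 18,  48,63]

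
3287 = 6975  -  3688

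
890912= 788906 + 102006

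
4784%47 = 37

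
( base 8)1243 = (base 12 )483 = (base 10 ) 675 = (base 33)kf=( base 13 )3cc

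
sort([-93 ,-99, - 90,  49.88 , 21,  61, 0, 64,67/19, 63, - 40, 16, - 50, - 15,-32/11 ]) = [-99, - 93,-90 , - 50, - 40, - 15,-32/11,0,67/19,16,21, 49.88, 61,63,64 ] 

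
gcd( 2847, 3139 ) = 73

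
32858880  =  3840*8557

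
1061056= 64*16579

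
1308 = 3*436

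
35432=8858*4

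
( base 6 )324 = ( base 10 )124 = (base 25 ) 4O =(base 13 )97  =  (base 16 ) 7C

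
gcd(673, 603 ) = 1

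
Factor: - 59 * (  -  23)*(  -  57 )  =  -3^1*19^1*23^1*59^1 = - 77349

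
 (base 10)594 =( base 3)211000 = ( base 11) 4a0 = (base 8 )1122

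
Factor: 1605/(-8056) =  - 2^( - 3)*3^1*5^1*19^ ( - 1)*53^ ( - 1)*107^1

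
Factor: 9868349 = 1249^1*7901^1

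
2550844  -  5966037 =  - 3415193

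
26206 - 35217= -9011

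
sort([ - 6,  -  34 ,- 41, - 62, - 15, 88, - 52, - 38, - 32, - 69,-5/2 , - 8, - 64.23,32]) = [- 69, - 64.23 , - 62, - 52, - 41, - 38, - 34, - 32, - 15, -8, - 6, - 5/2,32, 88]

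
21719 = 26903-5184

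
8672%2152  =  64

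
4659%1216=1011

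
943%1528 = 943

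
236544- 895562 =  - 659018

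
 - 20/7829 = - 20/7829 = - 0.00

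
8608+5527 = 14135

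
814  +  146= 960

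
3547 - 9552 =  - 6005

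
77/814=7/74 = 0.09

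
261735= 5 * 52347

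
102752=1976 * 52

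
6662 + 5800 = 12462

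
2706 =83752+-81046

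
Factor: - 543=-3^1*181^1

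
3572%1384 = 804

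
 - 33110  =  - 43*770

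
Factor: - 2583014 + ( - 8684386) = - 11267400 = - 2^3*3^1*5^2*89^1*211^1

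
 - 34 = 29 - 63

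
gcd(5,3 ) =1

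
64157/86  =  64157/86 = 746.01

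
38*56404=2143352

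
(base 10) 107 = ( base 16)6B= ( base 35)32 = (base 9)128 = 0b1101011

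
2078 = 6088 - 4010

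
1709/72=23 + 53/72= 23.74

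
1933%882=169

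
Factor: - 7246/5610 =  - 3623/2805 = - 3^( - 1 ) *5^(-1) * 11^( -1)*17^( - 1 )* 3623^1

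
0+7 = 7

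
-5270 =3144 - 8414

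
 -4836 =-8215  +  3379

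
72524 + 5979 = 78503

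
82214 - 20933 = 61281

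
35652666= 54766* 651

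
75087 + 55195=130282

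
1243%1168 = 75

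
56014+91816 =147830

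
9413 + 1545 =10958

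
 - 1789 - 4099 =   -  5888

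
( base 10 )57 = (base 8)71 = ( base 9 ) 63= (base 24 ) 29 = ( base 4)321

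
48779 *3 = 146337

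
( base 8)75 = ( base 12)51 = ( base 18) 37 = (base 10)61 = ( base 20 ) 31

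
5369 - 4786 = 583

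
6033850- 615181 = 5418669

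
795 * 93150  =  74054250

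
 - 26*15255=-396630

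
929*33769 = 31371401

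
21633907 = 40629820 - 18995913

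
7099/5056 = 1 + 2043/5056 = 1.40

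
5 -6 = - 1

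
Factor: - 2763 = - 3^2*307^1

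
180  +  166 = 346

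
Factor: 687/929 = 3^1*229^1*929^ ( - 1) 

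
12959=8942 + 4017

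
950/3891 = 950/3891=0.24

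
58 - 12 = 46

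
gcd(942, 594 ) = 6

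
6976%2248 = 232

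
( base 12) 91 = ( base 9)131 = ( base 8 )155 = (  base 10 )109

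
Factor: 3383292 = 2^2*3^1*11^1*19^2*  71^1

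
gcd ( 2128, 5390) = 14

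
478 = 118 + 360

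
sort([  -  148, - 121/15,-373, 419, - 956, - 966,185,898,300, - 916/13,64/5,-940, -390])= [ - 966,  -  956,-940,-390, - 373, - 148, - 916/13,  -  121/15,64/5,185,300,419,898] 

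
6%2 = 0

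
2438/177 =13 + 137/177= 13.77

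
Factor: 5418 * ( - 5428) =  - 29408904 = - 2^3*3^2*7^1*23^1*43^1* 59^1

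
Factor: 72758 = 2^1*7^1 * 5197^1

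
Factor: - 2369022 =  - 2^1*3^1 * 394837^1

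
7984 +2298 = 10282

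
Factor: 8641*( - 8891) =-76827131= -17^1*523^1*8641^1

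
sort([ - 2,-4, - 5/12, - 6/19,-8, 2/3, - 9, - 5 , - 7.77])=[ - 9, - 8,-7.77 ,-5, - 4, - 2 ,- 5/12, - 6/19, 2/3 ] 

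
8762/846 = 4381/423  =  10.36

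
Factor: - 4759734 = - 2^1*3^1*7^1 * 113327^1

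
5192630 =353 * 14710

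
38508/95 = 405 + 33/95=   405.35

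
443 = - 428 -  - 871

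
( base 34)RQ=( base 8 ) 1660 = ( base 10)944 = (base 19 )2BD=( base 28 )15K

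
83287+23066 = 106353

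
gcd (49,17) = 1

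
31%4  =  3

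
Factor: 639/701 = 3^2*71^1*701^( - 1) 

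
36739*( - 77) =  - 2828903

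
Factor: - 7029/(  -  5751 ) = 11/9 = 3^( - 2)*11^1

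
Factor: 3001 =3001^1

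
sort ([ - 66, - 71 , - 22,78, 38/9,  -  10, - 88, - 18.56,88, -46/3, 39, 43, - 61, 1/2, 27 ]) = [ - 88, - 71,- 66, - 61,-22, - 18.56, - 46/3, - 10, 1/2,38/9, 27,39, 43, 78,88 ]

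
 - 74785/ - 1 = 74785 + 0/1 = 74785.00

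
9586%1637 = 1401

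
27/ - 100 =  - 27/100= - 0.27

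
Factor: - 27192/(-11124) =22/9 =2^1 * 3^ ( - 2 )*11^1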